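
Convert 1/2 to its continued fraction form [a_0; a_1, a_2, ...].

Run the Euclidean algorithm on 1 and 2; the successive quotients are the partial quotients a_0, a_1, ... (each step inverts the fractional part left over by the previous one):
  1 = 0*2 + 1, so a_0 = 0.
  2 = 2*1 + 0, so a_1 = 2.
The remainder reaches 0 after 2 divisions, so the expansion has 2 partial quotients, read off in order.

[0; 2]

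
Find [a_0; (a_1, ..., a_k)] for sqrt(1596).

[39; (1, 18, 1, 78)]

Write x_i = (sqrt(1596) + m_i)/d_i with (m_0, d_0) = (0, 1). a_0 = floor(sqrt(1596)) = 39, since 39^2 = 1521 <= 1596 < 1600 = 40^2.
Iterate m_{i+1} = d_i*a_i - m_i, d_{i+1} = (1596 - m_{i+1}^2)/d_i, a_{i+1} = floor((a_0 + m_{i+1})/d_{i+1}):
  m_1 = 1*39 - 0 = 39, d_1 = (1596 - 39^2)/1 = 75/1 = 75, a_1 = floor((39 + 39)/75) = 1.
  m_2 = 75*1 - 39 = 36, d_2 = (1596 - 36^2)/75 = 300/75 = 4, a_2 = floor((39 + 36)/4) = 18.
  m_3 = 4*18 - 36 = 36, d_3 = (1596 - 36^2)/4 = 300/4 = 75, a_3 = floor((39 + 36)/75) = 1.
  m_4 = 75*1 - 36 = 39, d_4 = (1596 - 39^2)/75 = 75/75 = 1, a_4 = floor((39 + 39)/1) = 78.
  m_5 = 1*78 - 39 = 39, d_5 = (1596 - 39^2)/1 = 75/1 = 75: (m_5, d_5) = (m_1, d_1) = (39, 75), so from here the quotients repeat a_1, ..., a_4; the period length is 4.
Hence the expansion of sqrt(1596) is a_0 = 39 followed by the repeating block 1, 18, 1, 78 (period 4).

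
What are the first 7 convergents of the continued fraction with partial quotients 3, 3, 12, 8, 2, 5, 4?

3/1, 10/3, 123/37, 994/299, 2111/635, 11549/3474, 48307/14531

Using the convergent recurrence p_i = a_i*p_{i-1} + p_{i-2}, q_i = a_i*q_{i-1} + q_{i-2} with p_{-2}=0, p_{-1}=1, q_{-2}=1, q_{-1}=0:
  i=0: a_0=3, p_0 = 3*1 + 0 = 3, q_0 = 3*0 + 1 = 1.
  i=1: a_1=3, p_1 = 3*3 + 1 = 10, q_1 = 3*1 + 0 = 3.
  i=2: a_2=12, p_2 = 12*10 + 3 = 123, q_2 = 12*3 + 1 = 37.
  i=3: a_3=8, p_3 = 8*123 + 10 = 994, q_3 = 8*37 + 3 = 299.
  i=4: a_4=2, p_4 = 2*994 + 123 = 2111, q_4 = 2*299 + 37 = 635.
  i=5: a_5=5, p_5 = 5*2111 + 994 = 11549, q_5 = 5*635 + 299 = 3474.
  i=6: a_6=4, p_6 = 4*11549 + 2111 = 48307, q_6 = 4*3474 + 635 = 14531.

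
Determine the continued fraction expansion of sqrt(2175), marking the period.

Write x_i = (sqrt(2175) + m_i)/d_i with (m_0, d_0) = (0, 1). a_0 = floor(sqrt(2175)) = 46, since 46^2 = 2116 <= 2175 < 2209 = 47^2.
Iterate m_{i+1} = d_i*a_i - m_i, d_{i+1} = (2175 - m_{i+1}^2)/d_i, a_{i+1} = floor((a_0 + m_{i+1})/d_{i+1}):
  m_1 = 1*46 - 0 = 46, d_1 = (2175 - 46^2)/1 = 59/1 = 59, a_1 = floor((46 + 46)/59) = 1.
  m_2 = 59*1 - 46 = 13, d_2 = (2175 - 13^2)/59 = 2006/59 = 34, a_2 = floor((46 + 13)/34) = 1.
  m_3 = 34*1 - 13 = 21, d_3 = (2175 - 21^2)/34 = 1734/34 = 51, a_3 = floor((46 + 21)/51) = 1.
  m_4 = 51*1 - 21 = 30, d_4 = (2175 - 30^2)/51 = 1275/51 = 25, a_4 = floor((46 + 30)/25) = 3.
  m_5 = 25*3 - 30 = 45, d_5 = (2175 - 45^2)/25 = 150/25 = 6, a_5 = floor((46 + 45)/6) = 15.
  m_6 = 6*15 - 45 = 45, d_6 = (2175 - 45^2)/6 = 150/6 = 25, a_6 = floor((46 + 45)/25) = 3.
  m_7 = 25*3 - 45 = 30, d_7 = (2175 - 30^2)/25 = 1275/25 = 51, a_7 = floor((46 + 30)/51) = 1.
  m_8 = 51*1 - 30 = 21, d_8 = (2175 - 21^2)/51 = 1734/51 = 34, a_8 = floor((46 + 21)/34) = 1.
  m_9 = 34*1 - 21 = 13, d_9 = (2175 - 13^2)/34 = 2006/34 = 59, a_9 = floor((46 + 13)/59) = 1.
  m_10 = 59*1 - 13 = 46, d_10 = (2175 - 46^2)/59 = 59/59 = 1, a_10 = floor((46 + 46)/1) = 92.
  m_11 = 1*92 - 46 = 46, d_11 = (2175 - 46^2)/1 = 59/1 = 59: (m_11, d_11) = (m_1, d_1) = (46, 59), so from here the quotients repeat a_1, ..., a_10; the period length is 10.
Hence the expansion of sqrt(2175) is a_0 = 46 followed by the repeating block 1, 1, 1, 3, 15, 3, 1, 1, 1, 92 (period 10).

[46; (1, 1, 1, 3, 15, 3, 1, 1, 1, 92)]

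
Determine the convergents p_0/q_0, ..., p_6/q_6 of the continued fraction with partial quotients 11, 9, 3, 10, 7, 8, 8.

Using the convergent recurrence p_i = a_i*p_{i-1} + p_{i-2}, q_i = a_i*q_{i-1} + q_{i-2} with p_{-2}=0, p_{-1}=1, q_{-2}=1, q_{-1}=0:
  i=0: a_0=11, p_0 = 11*1 + 0 = 11, q_0 = 11*0 + 1 = 1.
  i=1: a_1=9, p_1 = 9*11 + 1 = 100, q_1 = 9*1 + 0 = 9.
  i=2: a_2=3, p_2 = 3*100 + 11 = 311, q_2 = 3*9 + 1 = 28.
  i=3: a_3=10, p_3 = 10*311 + 100 = 3210, q_3 = 10*28 + 9 = 289.
  i=4: a_4=7, p_4 = 7*3210 + 311 = 22781, q_4 = 7*289 + 28 = 2051.
  i=5: a_5=8, p_5 = 8*22781 + 3210 = 185458, q_5 = 8*2051 + 289 = 16697.
  i=6: a_6=8, p_6 = 8*185458 + 22781 = 1506445, q_6 = 8*16697 + 2051 = 135627.

11/1, 100/9, 311/28, 3210/289, 22781/2051, 185458/16697, 1506445/135627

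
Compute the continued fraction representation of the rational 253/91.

[2; 1, 3, 1, 1, 4, 2]

Run the Euclidean algorithm on 253 and 91; the successive quotients are the partial quotients a_0, a_1, ... (each step inverts the fractional part left over by the previous one):
  253 = 2*91 + 71, so a_0 = 2.
  91 = 1*71 + 20, so a_1 = 1.
  71 = 3*20 + 11, so a_2 = 3.
  20 = 1*11 + 9, so a_3 = 1.
  11 = 1*9 + 2, so a_4 = 1.
  9 = 4*2 + 1, so a_5 = 4.
  2 = 2*1 + 0, so a_6 = 2.
The remainder reaches 0 after 7 divisions, so the expansion has 7 partial quotients, read off in order.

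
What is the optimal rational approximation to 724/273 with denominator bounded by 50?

61/23

Expand x = 724/273 as a continued fraction with the Euclidean algorithm:
  724 = 2*273 + 178, so a_0 = 2.
  273 = 1*178 + 95, so a_1 = 1.
  178 = 1*95 + 83, so a_2 = 1.
  95 = 1*83 + 12, so a_3 = 1.
  83 = 6*12 + 11, so a_4 = 6.
  12 = 1*11 + 1, so a_5 = 1.
  11 = 11*1 + 0, so a_6 = 11.
so x = [2; 1, 1, 1, 6, 1, 11].
Convergents (p_i = a_i*p_{i-1} + p_{i-2}, q_i = a_i*q_{i-1} + q_{i-2} with p_{-2}=0, p_{-1}=1, q_{-2}=1, q_{-1}=0), until the denominator exceeds 50:
  i=0: a_0=2, p_0 = 2*1 + 0 = 2, q_0 = 2*0 + 1 = 1.
  i=1: a_1=1, p_1 = 1*2 + 1 = 3, q_1 = 1*1 + 0 = 1.
  i=2: a_2=1, p_2 = 1*3 + 2 = 5, q_2 = 1*1 + 1 = 2.
  i=3: a_3=1, p_3 = 1*5 + 3 = 8, q_3 = 1*2 + 1 = 3.
  i=4: a_4=6, p_4 = 6*8 + 5 = 53, q_4 = 6*3 + 2 = 20.
  i=5: a_5=1, p_5 = 1*53 + 8 = 61, q_5 = 1*20 + 3 = 23.
  i=6: a_6=11, p_6 = 11*61 + 53 = 724, q_6 = 11*23 + 20 = 273.
q_6 = 273 > 50, so the last convergent with denominator <= 50 is p_5/q_5 = 61/23.
The closest fraction with denominator <= 50 is either p_5/q_5 or the intermediate fraction (k*p_5 + p_4)/(k*q_5 + q_4) with the largest k >= 1 whose denominator stays <= 50; these approach x as k grows, and every other convergent or intermediate fraction in range is farther away.
Largest k: floor((50 - q_4)/q_5) = floor((50 - 20)/23) = 1.
That gives (1*61 + 53)/(1*23 + 20) = 114/43.
Compare the errors: |x - 61/23| = |724*23 - 61*273|/(273*23) = 1/6279, and |x - 114/43| = |724*43 - 114*273|/(273*43) = 10/11739.
Cross-multiplying, 1*11739 = 11739 < 62790 = 10*6279, so 1/6279 is smaller: the convergent 61/23 is closer to x than 114/43.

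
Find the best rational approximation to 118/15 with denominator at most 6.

47/6

Expand x = 118/15 as a continued fraction with the Euclidean algorithm:
  118 = 7*15 + 13, so a_0 = 7.
  15 = 1*13 + 2, so a_1 = 1.
  13 = 6*2 + 1, so a_2 = 6.
  2 = 2*1 + 0, so a_3 = 2.
so x = [7; 1, 6, 2].
Convergents (p_i = a_i*p_{i-1} + p_{i-2}, q_i = a_i*q_{i-1} + q_{i-2} with p_{-2}=0, p_{-1}=1, q_{-2}=1, q_{-1}=0), until the denominator exceeds 6:
  i=0: a_0=7, p_0 = 7*1 + 0 = 7, q_0 = 7*0 + 1 = 1.
  i=1: a_1=1, p_1 = 1*7 + 1 = 8, q_1 = 1*1 + 0 = 1.
  i=2: a_2=6, p_2 = 6*8 + 7 = 55, q_2 = 6*1 + 1 = 7.
q_2 = 7 > 6, so the last convergent with denominator <= 6 is p_1/q_1 = 8/1.
The closest fraction with denominator <= 6 is either p_1/q_1 or the intermediate fraction (k*p_1 + p_0)/(k*q_1 + q_0) with the largest k >= 1 whose denominator stays <= 6; these approach x as k grows, and every other convergent or intermediate fraction in range is farther away.
Largest k: floor((6 - q_0)/q_1) = floor((6 - 1)/1) = 5.
That gives (5*8 + 7)/(5*1 + 1) = 47/6.
Compare the errors: |x - 8/1| = |118*1 - 8*15|/(15*1) = 2/15, and |x - 47/6| = |118*6 - 47*15|/(15*6) = 3/90.
Cross-multiplying, 3*15 = 45 < 180 = 2*90, so 3/90 is smaller: the intermediate fraction 47/6 is closer to x than 8/1.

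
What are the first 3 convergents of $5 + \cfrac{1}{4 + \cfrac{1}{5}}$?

Using the convergent recurrence p_i = a_i*p_{i-1} + p_{i-2}, q_i = a_i*q_{i-1} + q_{i-2} with p_{-2}=0, p_{-1}=1, q_{-2}=1, q_{-1}=0:
  i=0: a_0=5, p_0 = 5*1 + 0 = 5, q_0 = 5*0 + 1 = 1.
  i=1: a_1=4, p_1 = 4*5 + 1 = 21, q_1 = 4*1 + 0 = 4.
  i=2: a_2=5, p_2 = 5*21 + 5 = 110, q_2 = 5*4 + 1 = 21.

5/1, 21/4, 110/21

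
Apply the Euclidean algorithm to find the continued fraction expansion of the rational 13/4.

Run the Euclidean algorithm on 13 and 4; the successive quotients are the partial quotients a_0, a_1, ... (each step inverts the fractional part left over by the previous one):
  13 = 3*4 + 1, so a_0 = 3.
  4 = 4*1 + 0, so a_1 = 4.
The remainder reaches 0 after 2 divisions, so the expansion has 2 partial quotients, read off in order.

[3; 4]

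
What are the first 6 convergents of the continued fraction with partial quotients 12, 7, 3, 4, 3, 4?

12/1, 85/7, 267/22, 1153/95, 3726/307, 16057/1323

Using the convergent recurrence p_i = a_i*p_{i-1} + p_{i-2}, q_i = a_i*q_{i-1} + q_{i-2} with p_{-2}=0, p_{-1}=1, q_{-2}=1, q_{-1}=0:
  i=0: a_0=12, p_0 = 12*1 + 0 = 12, q_0 = 12*0 + 1 = 1.
  i=1: a_1=7, p_1 = 7*12 + 1 = 85, q_1 = 7*1 + 0 = 7.
  i=2: a_2=3, p_2 = 3*85 + 12 = 267, q_2 = 3*7 + 1 = 22.
  i=3: a_3=4, p_3 = 4*267 + 85 = 1153, q_3 = 4*22 + 7 = 95.
  i=4: a_4=3, p_4 = 3*1153 + 267 = 3726, q_4 = 3*95 + 22 = 307.
  i=5: a_5=4, p_5 = 4*3726 + 1153 = 16057, q_5 = 4*307 + 95 = 1323.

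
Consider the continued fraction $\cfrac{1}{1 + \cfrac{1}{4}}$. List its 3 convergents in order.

Using the convergent recurrence p_i = a_i*p_{i-1} + p_{i-2}, q_i = a_i*q_{i-1} + q_{i-2} with p_{-2}=0, p_{-1}=1, q_{-2}=1, q_{-1}=0:
  i=0: a_0=0, p_0 = 0*1 + 0 = 0, q_0 = 0*0 + 1 = 1.
  i=1: a_1=1, p_1 = 1*0 + 1 = 1, q_1 = 1*1 + 0 = 1.
  i=2: a_2=4, p_2 = 4*1 + 0 = 4, q_2 = 4*1 + 1 = 5.

0/1, 1/1, 4/5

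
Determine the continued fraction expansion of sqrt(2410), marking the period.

[49; (10, 1, 8, 1, 10, 98)]

Write x_i = (sqrt(2410) + m_i)/d_i with (m_0, d_0) = (0, 1). a_0 = floor(sqrt(2410)) = 49, since 49^2 = 2401 <= 2410 < 2500 = 50^2.
Iterate m_{i+1} = d_i*a_i - m_i, d_{i+1} = (2410 - m_{i+1}^2)/d_i, a_{i+1} = floor((a_0 + m_{i+1})/d_{i+1}):
  m_1 = 1*49 - 0 = 49, d_1 = (2410 - 49^2)/1 = 9/1 = 9, a_1 = floor((49 + 49)/9) = 10.
  m_2 = 9*10 - 49 = 41, d_2 = (2410 - 41^2)/9 = 729/9 = 81, a_2 = floor((49 + 41)/81) = 1.
  m_3 = 81*1 - 41 = 40, d_3 = (2410 - 40^2)/81 = 810/81 = 10, a_3 = floor((49 + 40)/10) = 8.
  m_4 = 10*8 - 40 = 40, d_4 = (2410 - 40^2)/10 = 810/10 = 81, a_4 = floor((49 + 40)/81) = 1.
  m_5 = 81*1 - 40 = 41, d_5 = (2410 - 41^2)/81 = 729/81 = 9, a_5 = floor((49 + 41)/9) = 10.
  m_6 = 9*10 - 41 = 49, d_6 = (2410 - 49^2)/9 = 9/9 = 1, a_6 = floor((49 + 49)/1) = 98.
  m_7 = 1*98 - 49 = 49, d_7 = (2410 - 49^2)/1 = 9/1 = 9: (m_7, d_7) = (m_1, d_1) = (49, 9), so from here the quotients repeat a_1, ..., a_6; the period length is 6.
Hence the expansion of sqrt(2410) is a_0 = 49 followed by the repeating block 10, 1, 8, 1, 10, 98 (period 6).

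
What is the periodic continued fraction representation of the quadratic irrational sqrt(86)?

Write x_i = (sqrt(86) + m_i)/d_i with (m_0, d_0) = (0, 1). a_0 = floor(sqrt(86)) = 9, since 9^2 = 81 <= 86 < 100 = 10^2.
Iterate m_{i+1} = d_i*a_i - m_i, d_{i+1} = (86 - m_{i+1}^2)/d_i, a_{i+1} = floor((a_0 + m_{i+1})/d_{i+1}):
  m_1 = 1*9 - 0 = 9, d_1 = (86 - 9^2)/1 = 5/1 = 5, a_1 = floor((9 + 9)/5) = 3.
  m_2 = 5*3 - 9 = 6, d_2 = (86 - 6^2)/5 = 50/5 = 10, a_2 = floor((9 + 6)/10) = 1.
  m_3 = 10*1 - 6 = 4, d_3 = (86 - 4^2)/10 = 70/10 = 7, a_3 = floor((9 + 4)/7) = 1.
  m_4 = 7*1 - 4 = 3, d_4 = (86 - 3^2)/7 = 77/7 = 11, a_4 = floor((9 + 3)/11) = 1.
  m_5 = 11*1 - 3 = 8, d_5 = (86 - 8^2)/11 = 22/11 = 2, a_5 = floor((9 + 8)/2) = 8.
  m_6 = 2*8 - 8 = 8, d_6 = (86 - 8^2)/2 = 22/2 = 11, a_6 = floor((9 + 8)/11) = 1.
  m_7 = 11*1 - 8 = 3, d_7 = (86 - 3^2)/11 = 77/11 = 7, a_7 = floor((9 + 3)/7) = 1.
  m_8 = 7*1 - 3 = 4, d_8 = (86 - 4^2)/7 = 70/7 = 10, a_8 = floor((9 + 4)/10) = 1.
  m_9 = 10*1 - 4 = 6, d_9 = (86 - 6^2)/10 = 50/10 = 5, a_9 = floor((9 + 6)/5) = 3.
  m_10 = 5*3 - 6 = 9, d_10 = (86 - 9^2)/5 = 5/5 = 1, a_10 = floor((9 + 9)/1) = 18.
  m_11 = 1*18 - 9 = 9, d_11 = (86 - 9^2)/1 = 5/1 = 5: (m_11, d_11) = (m_1, d_1) = (9, 5), so from here the quotients repeat a_1, ..., a_10; the period length is 10.
Hence the expansion of sqrt(86) is a_0 = 9 followed by the repeating block 3, 1, 1, 1, 8, 1, 1, 1, 3, 18 (period 10).

[9; (3, 1, 1, 1, 8, 1, 1, 1, 3, 18)]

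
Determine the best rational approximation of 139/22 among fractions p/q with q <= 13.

Expand x = 139/22 as a continued fraction with the Euclidean algorithm:
  139 = 6*22 + 7, so a_0 = 6.
  22 = 3*7 + 1, so a_1 = 3.
  7 = 7*1 + 0, so a_2 = 7.
so x = [6; 3, 7].
Convergents (p_i = a_i*p_{i-1} + p_{i-2}, q_i = a_i*q_{i-1} + q_{i-2} with p_{-2}=0, p_{-1}=1, q_{-2}=1, q_{-1}=0), until the denominator exceeds 13:
  i=0: a_0=6, p_0 = 6*1 + 0 = 6, q_0 = 6*0 + 1 = 1.
  i=1: a_1=3, p_1 = 3*6 + 1 = 19, q_1 = 3*1 + 0 = 3.
  i=2: a_2=7, p_2 = 7*19 + 6 = 139, q_2 = 7*3 + 1 = 22.
q_2 = 22 > 13, so the last convergent with denominator <= 13 is p_1/q_1 = 19/3.
The closest fraction with denominator <= 13 is either p_1/q_1 or the intermediate fraction (k*p_1 + p_0)/(k*q_1 + q_0) with the largest k >= 1 whose denominator stays <= 13; these approach x as k grows, and every other convergent or intermediate fraction in range is farther away.
Largest k: floor((13 - q_0)/q_1) = floor((13 - 1)/3) = 4.
That gives (4*19 + 6)/(4*3 + 1) = 82/13.
Compare the errors: |x - 19/3| = |139*3 - 19*22|/(22*3) = 1/66, and |x - 82/13| = |139*13 - 82*22|/(22*13) = 3/286.
Cross-multiplying, 3*66 = 198 < 286 = 1*286, so 3/286 is smaller: the intermediate fraction 82/13 is closer to x than 19/3.

82/13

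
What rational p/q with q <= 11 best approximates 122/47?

Expand x = 122/47 as a continued fraction with the Euclidean algorithm:
  122 = 2*47 + 28, so a_0 = 2.
  47 = 1*28 + 19, so a_1 = 1.
  28 = 1*19 + 9, so a_2 = 1.
  19 = 2*9 + 1, so a_3 = 2.
  9 = 9*1 + 0, so a_4 = 9.
so x = [2; 1, 1, 2, 9].
Convergents (p_i = a_i*p_{i-1} + p_{i-2}, q_i = a_i*q_{i-1} + q_{i-2} with p_{-2}=0, p_{-1}=1, q_{-2}=1, q_{-1}=0), until the denominator exceeds 11:
  i=0: a_0=2, p_0 = 2*1 + 0 = 2, q_0 = 2*0 + 1 = 1.
  i=1: a_1=1, p_1 = 1*2 + 1 = 3, q_1 = 1*1 + 0 = 1.
  i=2: a_2=1, p_2 = 1*3 + 2 = 5, q_2 = 1*1 + 1 = 2.
  i=3: a_3=2, p_3 = 2*5 + 3 = 13, q_3 = 2*2 + 1 = 5.
  i=4: a_4=9, p_4 = 9*13 + 5 = 122, q_4 = 9*5 + 2 = 47.
q_4 = 47 > 11, so the last convergent with denominator <= 11 is p_3/q_3 = 13/5.
The closest fraction with denominator <= 11 is either p_3/q_3 or the intermediate fraction (k*p_3 + p_2)/(k*q_3 + q_2) with the largest k >= 1 whose denominator stays <= 11; these approach x as k grows, and every other convergent or intermediate fraction in range is farther away.
Largest k: floor((11 - q_2)/q_3) = floor((11 - 2)/5) = 1.
That gives (1*13 + 5)/(1*5 + 2) = 18/7.
Compare the errors: |x - 13/5| = |122*5 - 13*47|/(47*5) = 1/235, and |x - 18/7| = |122*7 - 18*47|/(47*7) = 8/329.
Cross-multiplying, 1*329 = 329 < 1880 = 8*235, so 1/235 is smaller: the convergent 13/5 is closer to x than 18/7.

13/5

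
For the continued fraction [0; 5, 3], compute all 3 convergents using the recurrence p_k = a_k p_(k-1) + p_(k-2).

0/1, 1/5, 3/16

Using the convergent recurrence p_i = a_i*p_{i-1} + p_{i-2}, q_i = a_i*q_{i-1} + q_{i-2} with p_{-2}=0, p_{-1}=1, q_{-2}=1, q_{-1}=0:
  i=0: a_0=0, p_0 = 0*1 + 0 = 0, q_0 = 0*0 + 1 = 1.
  i=1: a_1=5, p_1 = 5*0 + 1 = 1, q_1 = 5*1 + 0 = 5.
  i=2: a_2=3, p_2 = 3*1 + 0 = 3, q_2 = 3*5 + 1 = 16.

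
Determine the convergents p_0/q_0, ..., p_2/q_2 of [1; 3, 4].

Using the convergent recurrence p_i = a_i*p_{i-1} + p_{i-2}, q_i = a_i*q_{i-1} + q_{i-2} with p_{-2}=0, p_{-1}=1, q_{-2}=1, q_{-1}=0:
  i=0: a_0=1, p_0 = 1*1 + 0 = 1, q_0 = 1*0 + 1 = 1.
  i=1: a_1=3, p_1 = 3*1 + 1 = 4, q_1 = 3*1 + 0 = 3.
  i=2: a_2=4, p_2 = 4*4 + 1 = 17, q_2 = 4*3 + 1 = 13.

1/1, 4/3, 17/13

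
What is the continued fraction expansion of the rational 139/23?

Run the Euclidean algorithm on 139 and 23; the successive quotients are the partial quotients a_0, a_1, ... (each step inverts the fractional part left over by the previous one):
  139 = 6*23 + 1, so a_0 = 6.
  23 = 23*1 + 0, so a_1 = 23.
The remainder reaches 0 after 2 divisions, so the expansion has 2 partial quotients, read off in order.

[6; 23]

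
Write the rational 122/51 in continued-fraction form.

[2; 2, 1, 1, 4, 2]

Run the Euclidean algorithm on 122 and 51; the successive quotients are the partial quotients a_0, a_1, ... (each step inverts the fractional part left over by the previous one):
  122 = 2*51 + 20, so a_0 = 2.
  51 = 2*20 + 11, so a_1 = 2.
  20 = 1*11 + 9, so a_2 = 1.
  11 = 1*9 + 2, so a_3 = 1.
  9 = 4*2 + 1, so a_4 = 4.
  2 = 2*1 + 0, so a_5 = 2.
The remainder reaches 0 after 6 divisions, so the expansion has 6 partial quotients, read off in order.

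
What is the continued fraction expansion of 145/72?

Run the Euclidean algorithm on 145 and 72; the successive quotients are the partial quotients a_0, a_1, ... (each step inverts the fractional part left over by the previous one):
  145 = 2*72 + 1, so a_0 = 2.
  72 = 72*1 + 0, so a_1 = 72.
The remainder reaches 0 after 2 divisions, so the expansion has 2 partial quotients, read off in order.

[2; 72]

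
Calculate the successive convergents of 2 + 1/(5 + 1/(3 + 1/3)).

Using the convergent recurrence p_i = a_i*p_{i-1} + p_{i-2}, q_i = a_i*q_{i-1} + q_{i-2} with p_{-2}=0, p_{-1}=1, q_{-2}=1, q_{-1}=0:
  i=0: a_0=2, p_0 = 2*1 + 0 = 2, q_0 = 2*0 + 1 = 1.
  i=1: a_1=5, p_1 = 5*2 + 1 = 11, q_1 = 5*1 + 0 = 5.
  i=2: a_2=3, p_2 = 3*11 + 2 = 35, q_2 = 3*5 + 1 = 16.
  i=3: a_3=3, p_3 = 3*35 + 11 = 116, q_3 = 3*16 + 5 = 53.

2/1, 11/5, 35/16, 116/53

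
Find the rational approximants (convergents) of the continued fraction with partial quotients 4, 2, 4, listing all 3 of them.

Using the convergent recurrence p_i = a_i*p_{i-1} + p_{i-2}, q_i = a_i*q_{i-1} + q_{i-2} with p_{-2}=0, p_{-1}=1, q_{-2}=1, q_{-1}=0:
  i=0: a_0=4, p_0 = 4*1 + 0 = 4, q_0 = 4*0 + 1 = 1.
  i=1: a_1=2, p_1 = 2*4 + 1 = 9, q_1 = 2*1 + 0 = 2.
  i=2: a_2=4, p_2 = 4*9 + 4 = 40, q_2 = 4*2 + 1 = 9.

4/1, 9/2, 40/9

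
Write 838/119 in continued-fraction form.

Run the Euclidean algorithm on 838 and 119; the successive quotients are the partial quotients a_0, a_1, ... (each step inverts the fractional part left over by the previous one):
  838 = 7*119 + 5, so a_0 = 7.
  119 = 23*5 + 4, so a_1 = 23.
  5 = 1*4 + 1, so a_2 = 1.
  4 = 4*1 + 0, so a_3 = 4.
The remainder reaches 0 after 4 divisions, so the expansion has 4 partial quotients, read off in order.

[7; 23, 1, 4]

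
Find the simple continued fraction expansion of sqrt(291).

Write x_i = (sqrt(291) + m_i)/d_i with (m_0, d_0) = (0, 1). a_0 = floor(sqrt(291)) = 17, since 17^2 = 289 <= 291 < 324 = 18^2.
Iterate m_{i+1} = d_i*a_i - m_i, d_{i+1} = (291 - m_{i+1}^2)/d_i, a_{i+1} = floor((a_0 + m_{i+1})/d_{i+1}):
  m_1 = 1*17 - 0 = 17, d_1 = (291 - 17^2)/1 = 2/1 = 2, a_1 = floor((17 + 17)/2) = 17.
  m_2 = 2*17 - 17 = 17, d_2 = (291 - 17^2)/2 = 2/2 = 1, a_2 = floor((17 + 17)/1) = 34.
  m_3 = 1*34 - 17 = 17, d_3 = (291 - 17^2)/1 = 2/1 = 2: (m_3, d_3) = (m_1, d_1) = (17, 2), so from here the quotients repeat a_1, a_2; the period length is 2.
Hence the expansion of sqrt(291) is a_0 = 17 followed by the repeating block 17, 34 (period 2).

[17; (17, 34)]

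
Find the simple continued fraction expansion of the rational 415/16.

Run the Euclidean algorithm on 415 and 16; the successive quotients are the partial quotients a_0, a_1, ... (each step inverts the fractional part left over by the previous one):
  415 = 25*16 + 15, so a_0 = 25.
  16 = 1*15 + 1, so a_1 = 1.
  15 = 15*1 + 0, so a_2 = 15.
The remainder reaches 0 after 3 divisions, so the expansion has 3 partial quotients, read off in order.

[25; 1, 15]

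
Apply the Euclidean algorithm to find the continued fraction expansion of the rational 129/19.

Run the Euclidean algorithm on 129 and 19; the successive quotients are the partial quotients a_0, a_1, ... (each step inverts the fractional part left over by the previous one):
  129 = 6*19 + 15, so a_0 = 6.
  19 = 1*15 + 4, so a_1 = 1.
  15 = 3*4 + 3, so a_2 = 3.
  4 = 1*3 + 1, so a_3 = 1.
  3 = 3*1 + 0, so a_4 = 3.
The remainder reaches 0 after 5 divisions, so the expansion has 5 partial quotients, read off in order.

[6; 1, 3, 1, 3]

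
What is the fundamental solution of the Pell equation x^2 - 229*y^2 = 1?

(x, y) = (5848201, 386460)

First expand sqrt(229) as a continued fraction. With x_i = (sqrt(229) + m_i)/d_i and (m_0, d_0) = (0, 1): a_0 = floor(sqrt(229)) = 15, since 15^2 = 225 <= 229 < 256 = 16^2.
Iterate m_{i+1} = d_i*a_i - m_i, d_{i+1} = (229 - m_{i+1}^2)/d_i, a_{i+1} = floor((a_0 + m_{i+1})/d_{i+1}):
  m_1 = 1*15 - 0 = 15, d_1 = (229 - 15^2)/1 = 4/1 = 4, a_1 = floor((15 + 15)/4) = 7.
  m_2 = 4*7 - 15 = 13, d_2 = (229 - 13^2)/4 = 60/4 = 15, a_2 = floor((15 + 13)/15) = 1.
  m_3 = 15*1 - 13 = 2, d_3 = (229 - 2^2)/15 = 225/15 = 15, a_3 = floor((15 + 2)/15) = 1.
  m_4 = 15*1 - 2 = 13, d_4 = (229 - 13^2)/15 = 60/15 = 4, a_4 = floor((15 + 13)/4) = 7.
  m_5 = 4*7 - 13 = 15, d_5 = (229 - 15^2)/4 = 4/4 = 1, a_5 = floor((15 + 15)/1) = 30.
  m_6 = 1*30 - 15 = 15, d_6 = (229 - 15^2)/1 = 4/1 = 4: (m_6, d_6) = (m_1, d_1) = (15, 4), so from here the quotients repeat a_1, ..., a_5; the period length is 5.
So sqrt(229) = [15; (7, 1, 1, 7, 30)] with period length k = 5.
k is odd, so (p_{k-1}, q_{k-1}) only solves x^2 - 229y^2 = -1 and the fundamental solution of x^2 - 229y^2 = 1 is (p_{2k-1}, q_{2k-1}) = (p_9, q_9); compute convergents through index 9, running through the period twice.
Convergents (p_i = a_i*p_{i-1} + p_{i-2}, q_i = a_i*q_{i-1} + q_{i-2} with p_{-2}=0, p_{-1}=1, q_{-2}=1, q_{-1}=0):
  i=0: a_0=15, p_0 = 15*1 + 0 = 15, q_0 = 15*0 + 1 = 1.
  i=1: a_1=7, p_1 = 7*15 + 1 = 106, q_1 = 7*1 + 0 = 7.
  i=2: a_2=1, p_2 = 1*106 + 15 = 121, q_2 = 1*7 + 1 = 8.
  i=3: a_3=1, p_3 = 1*121 + 106 = 227, q_3 = 1*8 + 7 = 15.
  i=4: a_4=7, p_4 = 7*227 + 121 = 1710, q_4 = 7*15 + 8 = 113.
  i=5: a_5=30, p_5 = 30*1710 + 227 = 51527, q_5 = 30*113 + 15 = 3405.
  i=6: a_6=7, p_6 = 7*51527 + 1710 = 362399, q_6 = 7*3405 + 113 = 23948.
  i=7: a_7=1, p_7 = 1*362399 + 51527 = 413926, q_7 = 1*23948 + 3405 = 27353.
  i=8: a_8=1, p_8 = 1*413926 + 362399 = 776325, q_8 = 1*27353 + 23948 = 51301.
  i=9: a_9=7, p_9 = 7*776325 + 413926 = 5848201, q_9 = 7*51301 + 27353 = 386460.
Indeed p_4^2 - 229*q_4^2 = 2924100 - 2924101 = -1, not +1.
Check: 5848201^2 - 229*386460^2 = 34201454936401 - 34201454936400 = 1, so (x, y) = (5848201, 386460) solves the equation, and by the theorem it is the least positive solution.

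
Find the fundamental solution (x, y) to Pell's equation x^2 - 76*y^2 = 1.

(x, y) = (57799, 6630)

First expand sqrt(76) as a continued fraction. With x_i = (sqrt(76) + m_i)/d_i and (m_0, d_0) = (0, 1): a_0 = floor(sqrt(76)) = 8, since 8^2 = 64 <= 76 < 81 = 9^2.
Iterate m_{i+1} = d_i*a_i - m_i, d_{i+1} = (76 - m_{i+1}^2)/d_i, a_{i+1} = floor((a_0 + m_{i+1})/d_{i+1}):
  m_1 = 1*8 - 0 = 8, d_1 = (76 - 8^2)/1 = 12/1 = 12, a_1 = floor((8 + 8)/12) = 1.
  m_2 = 12*1 - 8 = 4, d_2 = (76 - 4^2)/12 = 60/12 = 5, a_2 = floor((8 + 4)/5) = 2.
  m_3 = 5*2 - 4 = 6, d_3 = (76 - 6^2)/5 = 40/5 = 8, a_3 = floor((8 + 6)/8) = 1.
  m_4 = 8*1 - 6 = 2, d_4 = (76 - 2^2)/8 = 72/8 = 9, a_4 = floor((8 + 2)/9) = 1.
  m_5 = 9*1 - 2 = 7, d_5 = (76 - 7^2)/9 = 27/9 = 3, a_5 = floor((8 + 7)/3) = 5.
  m_6 = 3*5 - 7 = 8, d_6 = (76 - 8^2)/3 = 12/3 = 4, a_6 = floor((8 + 8)/4) = 4.
  m_7 = 4*4 - 8 = 8, d_7 = (76 - 8^2)/4 = 12/4 = 3, a_7 = floor((8 + 8)/3) = 5.
  m_8 = 3*5 - 8 = 7, d_8 = (76 - 7^2)/3 = 27/3 = 9, a_8 = floor((8 + 7)/9) = 1.
  m_9 = 9*1 - 7 = 2, d_9 = (76 - 2^2)/9 = 72/9 = 8, a_9 = floor((8 + 2)/8) = 1.
  m_10 = 8*1 - 2 = 6, d_10 = (76 - 6^2)/8 = 40/8 = 5, a_10 = floor((8 + 6)/5) = 2.
  m_11 = 5*2 - 6 = 4, d_11 = (76 - 4^2)/5 = 60/5 = 12, a_11 = floor((8 + 4)/12) = 1.
  m_12 = 12*1 - 4 = 8, d_12 = (76 - 8^2)/12 = 12/12 = 1, a_12 = floor((8 + 8)/1) = 16.
  m_13 = 1*16 - 8 = 8, d_13 = (76 - 8^2)/1 = 12/1 = 12: (m_13, d_13) = (m_1, d_1) = (8, 12), so from here the quotients repeat a_1, ..., a_12; the period length is 12.
So sqrt(76) = [8; (1, 2, 1, 1, 5, 4, 5, 1, 1, 2, 1, 16)] with period length k = 12.
k is even, so the fundamental solution of x^2 - 76y^2 = 1 is (p_{k-1}, q_{k-1}) = (p_11, q_11); compute convergents through index 11.
Convergents (p_i = a_i*p_{i-1} + p_{i-2}, q_i = a_i*q_{i-1} + q_{i-2} with p_{-2}=0, p_{-1}=1, q_{-2}=1, q_{-1}=0):
  i=0: a_0=8, p_0 = 8*1 + 0 = 8, q_0 = 8*0 + 1 = 1.
  i=1: a_1=1, p_1 = 1*8 + 1 = 9, q_1 = 1*1 + 0 = 1.
  i=2: a_2=2, p_2 = 2*9 + 8 = 26, q_2 = 2*1 + 1 = 3.
  i=3: a_3=1, p_3 = 1*26 + 9 = 35, q_3 = 1*3 + 1 = 4.
  i=4: a_4=1, p_4 = 1*35 + 26 = 61, q_4 = 1*4 + 3 = 7.
  i=5: a_5=5, p_5 = 5*61 + 35 = 340, q_5 = 5*7 + 4 = 39.
  i=6: a_6=4, p_6 = 4*340 + 61 = 1421, q_6 = 4*39 + 7 = 163.
  i=7: a_7=5, p_7 = 5*1421 + 340 = 7445, q_7 = 5*163 + 39 = 854.
  i=8: a_8=1, p_8 = 1*7445 + 1421 = 8866, q_8 = 1*854 + 163 = 1017.
  i=9: a_9=1, p_9 = 1*8866 + 7445 = 16311, q_9 = 1*1017 + 854 = 1871.
  i=10: a_10=2, p_10 = 2*16311 + 8866 = 41488, q_10 = 2*1871 + 1017 = 4759.
  i=11: a_11=1, p_11 = 1*41488 + 16311 = 57799, q_11 = 1*4759 + 1871 = 6630.
Check: 57799^2 - 76*6630^2 = 3340724401 - 3340724400 = 1, so (x, y) = (57799, 6630) solves the equation, and by the theorem it is the least positive solution.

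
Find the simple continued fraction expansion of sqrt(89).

[9; (2, 3, 3, 2, 18)]

Write x_i = (sqrt(89) + m_i)/d_i with (m_0, d_0) = (0, 1). a_0 = floor(sqrt(89)) = 9, since 9^2 = 81 <= 89 < 100 = 10^2.
Iterate m_{i+1} = d_i*a_i - m_i, d_{i+1} = (89 - m_{i+1}^2)/d_i, a_{i+1} = floor((a_0 + m_{i+1})/d_{i+1}):
  m_1 = 1*9 - 0 = 9, d_1 = (89 - 9^2)/1 = 8/1 = 8, a_1 = floor((9 + 9)/8) = 2.
  m_2 = 8*2 - 9 = 7, d_2 = (89 - 7^2)/8 = 40/8 = 5, a_2 = floor((9 + 7)/5) = 3.
  m_3 = 5*3 - 7 = 8, d_3 = (89 - 8^2)/5 = 25/5 = 5, a_3 = floor((9 + 8)/5) = 3.
  m_4 = 5*3 - 8 = 7, d_4 = (89 - 7^2)/5 = 40/5 = 8, a_4 = floor((9 + 7)/8) = 2.
  m_5 = 8*2 - 7 = 9, d_5 = (89 - 9^2)/8 = 8/8 = 1, a_5 = floor((9 + 9)/1) = 18.
  m_6 = 1*18 - 9 = 9, d_6 = (89 - 9^2)/1 = 8/1 = 8: (m_6, d_6) = (m_1, d_1) = (9, 8), so from here the quotients repeat a_1, ..., a_5; the period length is 5.
Hence the expansion of sqrt(89) is a_0 = 9 followed by the repeating block 2, 3, 3, 2, 18 (period 5).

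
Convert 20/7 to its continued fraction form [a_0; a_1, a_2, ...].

Run the Euclidean algorithm on 20 and 7; the successive quotients are the partial quotients a_0, a_1, ... (each step inverts the fractional part left over by the previous one):
  20 = 2*7 + 6, so a_0 = 2.
  7 = 1*6 + 1, so a_1 = 1.
  6 = 6*1 + 0, so a_2 = 6.
The remainder reaches 0 after 3 divisions, so the expansion has 3 partial quotients, read off in order.

[2; 1, 6]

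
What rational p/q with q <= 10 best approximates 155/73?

Expand x = 155/73 as a continued fraction with the Euclidean algorithm:
  155 = 2*73 + 9, so a_0 = 2.
  73 = 8*9 + 1, so a_1 = 8.
  9 = 9*1 + 0, so a_2 = 9.
so x = [2; 8, 9].
Convergents (p_i = a_i*p_{i-1} + p_{i-2}, q_i = a_i*q_{i-1} + q_{i-2} with p_{-2}=0, p_{-1}=1, q_{-2}=1, q_{-1}=0), until the denominator exceeds 10:
  i=0: a_0=2, p_0 = 2*1 + 0 = 2, q_0 = 2*0 + 1 = 1.
  i=1: a_1=8, p_1 = 8*2 + 1 = 17, q_1 = 8*1 + 0 = 8.
  i=2: a_2=9, p_2 = 9*17 + 2 = 155, q_2 = 9*8 + 1 = 73.
q_2 = 73 > 10, so the last convergent with denominator <= 10 is p_1/q_1 = 17/8.
The closest fraction with denominator <= 10 is either p_1/q_1 or the intermediate fraction (k*p_1 + p_0)/(k*q_1 + q_0) with the largest k >= 1 whose denominator stays <= 10; these approach x as k grows, and every other convergent or intermediate fraction in range is farther away.
Largest k: floor((10 - q_0)/q_1) = floor((10 - 1)/8) = 1.
That gives (1*17 + 2)/(1*8 + 1) = 19/9.
Compare the errors: |x - 17/8| = |155*8 - 17*73|/(73*8) = 1/584, and |x - 19/9| = |155*9 - 19*73|/(73*9) = 8/657.
Cross-multiplying, 1*657 = 657 < 4672 = 8*584, so 1/584 is smaller: the convergent 17/8 is closer to x than 19/9.

17/8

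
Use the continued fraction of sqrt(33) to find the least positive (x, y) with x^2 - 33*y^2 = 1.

First expand sqrt(33) as a continued fraction. With x_i = (sqrt(33) + m_i)/d_i and (m_0, d_0) = (0, 1): a_0 = floor(sqrt(33)) = 5, since 5^2 = 25 <= 33 < 36 = 6^2.
Iterate m_{i+1} = d_i*a_i - m_i, d_{i+1} = (33 - m_{i+1}^2)/d_i, a_{i+1} = floor((a_0 + m_{i+1})/d_{i+1}):
  m_1 = 1*5 - 0 = 5, d_1 = (33 - 5^2)/1 = 8/1 = 8, a_1 = floor((5 + 5)/8) = 1.
  m_2 = 8*1 - 5 = 3, d_2 = (33 - 3^2)/8 = 24/8 = 3, a_2 = floor((5 + 3)/3) = 2.
  m_3 = 3*2 - 3 = 3, d_3 = (33 - 3^2)/3 = 24/3 = 8, a_3 = floor((5 + 3)/8) = 1.
  m_4 = 8*1 - 3 = 5, d_4 = (33 - 5^2)/8 = 8/8 = 1, a_4 = floor((5 + 5)/1) = 10.
  m_5 = 1*10 - 5 = 5, d_5 = (33 - 5^2)/1 = 8/1 = 8: (m_5, d_5) = (m_1, d_1) = (5, 8), so from here the quotients repeat a_1, ..., a_4; the period length is 4.
So sqrt(33) = [5; (1, 2, 1, 10)] with period length k = 4.
k is even, so the fundamental solution of x^2 - 33y^2 = 1 is (p_{k-1}, q_{k-1}) = (p_3, q_3); compute convergents through index 3.
Convergents (p_i = a_i*p_{i-1} + p_{i-2}, q_i = a_i*q_{i-1} + q_{i-2} with p_{-2}=0, p_{-1}=1, q_{-2}=1, q_{-1}=0):
  i=0: a_0=5, p_0 = 5*1 + 0 = 5, q_0 = 5*0 + 1 = 1.
  i=1: a_1=1, p_1 = 1*5 + 1 = 6, q_1 = 1*1 + 0 = 1.
  i=2: a_2=2, p_2 = 2*6 + 5 = 17, q_2 = 2*1 + 1 = 3.
  i=3: a_3=1, p_3 = 1*17 + 6 = 23, q_3 = 1*3 + 1 = 4.
Check: 23^2 - 33*4^2 = 529 - 528 = 1, so (x, y) = (23, 4) solves the equation, and by the theorem it is the least positive solution.

(x, y) = (23, 4)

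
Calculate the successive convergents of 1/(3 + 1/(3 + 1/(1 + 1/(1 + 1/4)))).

0/1, 1/3, 3/10, 4/13, 7/23, 32/105

Using the convergent recurrence p_i = a_i*p_{i-1} + p_{i-2}, q_i = a_i*q_{i-1} + q_{i-2} with p_{-2}=0, p_{-1}=1, q_{-2}=1, q_{-1}=0:
  i=0: a_0=0, p_0 = 0*1 + 0 = 0, q_0 = 0*0 + 1 = 1.
  i=1: a_1=3, p_1 = 3*0 + 1 = 1, q_1 = 3*1 + 0 = 3.
  i=2: a_2=3, p_2 = 3*1 + 0 = 3, q_2 = 3*3 + 1 = 10.
  i=3: a_3=1, p_3 = 1*3 + 1 = 4, q_3 = 1*10 + 3 = 13.
  i=4: a_4=1, p_4 = 1*4 + 3 = 7, q_4 = 1*13 + 10 = 23.
  i=5: a_5=4, p_5 = 4*7 + 4 = 32, q_5 = 4*23 + 13 = 105.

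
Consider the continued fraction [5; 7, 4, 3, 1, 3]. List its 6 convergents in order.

5/1, 36/7, 149/29, 483/94, 632/123, 2379/463

Using the convergent recurrence p_i = a_i*p_{i-1} + p_{i-2}, q_i = a_i*q_{i-1} + q_{i-2} with p_{-2}=0, p_{-1}=1, q_{-2}=1, q_{-1}=0:
  i=0: a_0=5, p_0 = 5*1 + 0 = 5, q_0 = 5*0 + 1 = 1.
  i=1: a_1=7, p_1 = 7*5 + 1 = 36, q_1 = 7*1 + 0 = 7.
  i=2: a_2=4, p_2 = 4*36 + 5 = 149, q_2 = 4*7 + 1 = 29.
  i=3: a_3=3, p_3 = 3*149 + 36 = 483, q_3 = 3*29 + 7 = 94.
  i=4: a_4=1, p_4 = 1*483 + 149 = 632, q_4 = 1*94 + 29 = 123.
  i=5: a_5=3, p_5 = 3*632 + 483 = 2379, q_5 = 3*123 + 94 = 463.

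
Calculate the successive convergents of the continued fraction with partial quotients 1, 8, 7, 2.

Using the convergent recurrence p_i = a_i*p_{i-1} + p_{i-2}, q_i = a_i*q_{i-1} + q_{i-2} with p_{-2}=0, p_{-1}=1, q_{-2}=1, q_{-1}=0:
  i=0: a_0=1, p_0 = 1*1 + 0 = 1, q_0 = 1*0 + 1 = 1.
  i=1: a_1=8, p_1 = 8*1 + 1 = 9, q_1 = 8*1 + 0 = 8.
  i=2: a_2=7, p_2 = 7*9 + 1 = 64, q_2 = 7*8 + 1 = 57.
  i=3: a_3=2, p_3 = 2*64 + 9 = 137, q_3 = 2*57 + 8 = 122.

1/1, 9/8, 64/57, 137/122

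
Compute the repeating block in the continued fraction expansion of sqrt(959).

[30; (1, 29, 1, 60)]

Write x_i = (sqrt(959) + m_i)/d_i with (m_0, d_0) = (0, 1). a_0 = floor(sqrt(959)) = 30, since 30^2 = 900 <= 959 < 961 = 31^2.
Iterate m_{i+1} = d_i*a_i - m_i, d_{i+1} = (959 - m_{i+1}^2)/d_i, a_{i+1} = floor((a_0 + m_{i+1})/d_{i+1}):
  m_1 = 1*30 - 0 = 30, d_1 = (959 - 30^2)/1 = 59/1 = 59, a_1 = floor((30 + 30)/59) = 1.
  m_2 = 59*1 - 30 = 29, d_2 = (959 - 29^2)/59 = 118/59 = 2, a_2 = floor((30 + 29)/2) = 29.
  m_3 = 2*29 - 29 = 29, d_3 = (959 - 29^2)/2 = 118/2 = 59, a_3 = floor((30 + 29)/59) = 1.
  m_4 = 59*1 - 29 = 30, d_4 = (959 - 30^2)/59 = 59/59 = 1, a_4 = floor((30 + 30)/1) = 60.
  m_5 = 1*60 - 30 = 30, d_5 = (959 - 30^2)/1 = 59/1 = 59: (m_5, d_5) = (m_1, d_1) = (30, 59), so from here the quotients repeat a_1, ..., a_4; the period length is 4.
Hence the expansion of sqrt(959) is a_0 = 30 followed by the repeating block 1, 29, 1, 60 (period 4).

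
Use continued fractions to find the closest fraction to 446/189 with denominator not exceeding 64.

Expand x = 446/189 as a continued fraction with the Euclidean algorithm:
  446 = 2*189 + 68, so a_0 = 2.
  189 = 2*68 + 53, so a_1 = 2.
  68 = 1*53 + 15, so a_2 = 1.
  53 = 3*15 + 8, so a_3 = 3.
  15 = 1*8 + 7, so a_4 = 1.
  8 = 1*7 + 1, so a_5 = 1.
  7 = 7*1 + 0, so a_6 = 7.
so x = [2; 2, 1, 3, 1, 1, 7].
Convergents (p_i = a_i*p_{i-1} + p_{i-2}, q_i = a_i*q_{i-1} + q_{i-2} with p_{-2}=0, p_{-1}=1, q_{-2}=1, q_{-1}=0), until the denominator exceeds 64:
  i=0: a_0=2, p_0 = 2*1 + 0 = 2, q_0 = 2*0 + 1 = 1.
  i=1: a_1=2, p_1 = 2*2 + 1 = 5, q_1 = 2*1 + 0 = 2.
  i=2: a_2=1, p_2 = 1*5 + 2 = 7, q_2 = 1*2 + 1 = 3.
  i=3: a_3=3, p_3 = 3*7 + 5 = 26, q_3 = 3*3 + 2 = 11.
  i=4: a_4=1, p_4 = 1*26 + 7 = 33, q_4 = 1*11 + 3 = 14.
  i=5: a_5=1, p_5 = 1*33 + 26 = 59, q_5 = 1*14 + 11 = 25.
  i=6: a_6=7, p_6 = 7*59 + 33 = 446, q_6 = 7*25 + 14 = 189.
q_6 = 189 > 64, so the last convergent with denominator <= 64 is p_5/q_5 = 59/25.
The closest fraction with denominator <= 64 is either p_5/q_5 or the intermediate fraction (k*p_5 + p_4)/(k*q_5 + q_4) with the largest k >= 1 whose denominator stays <= 64; these approach x as k grows, and every other convergent or intermediate fraction in range is farther away.
Largest k: floor((64 - q_4)/q_5) = floor((64 - 14)/25) = 2.
That gives (2*59 + 33)/(2*25 + 14) = 151/64.
Compare the errors: |x - 59/25| = |446*25 - 59*189|/(189*25) = 1/4725, and |x - 151/64| = |446*64 - 151*189|/(189*64) = 5/12096.
Cross-multiplying, 1*12096 = 12096 < 23625 = 5*4725, so 1/4725 is smaller: the convergent 59/25 is closer to x than 151/64.

59/25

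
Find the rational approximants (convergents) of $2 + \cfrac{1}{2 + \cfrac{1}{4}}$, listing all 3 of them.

2/1, 5/2, 22/9

Using the convergent recurrence p_i = a_i*p_{i-1} + p_{i-2}, q_i = a_i*q_{i-1} + q_{i-2} with p_{-2}=0, p_{-1}=1, q_{-2}=1, q_{-1}=0:
  i=0: a_0=2, p_0 = 2*1 + 0 = 2, q_0 = 2*0 + 1 = 1.
  i=1: a_1=2, p_1 = 2*2 + 1 = 5, q_1 = 2*1 + 0 = 2.
  i=2: a_2=4, p_2 = 4*5 + 2 = 22, q_2 = 4*2 + 1 = 9.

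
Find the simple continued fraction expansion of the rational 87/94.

[0; 1, 12, 2, 3]

Run the Euclidean algorithm on 87 and 94; the successive quotients are the partial quotients a_0, a_1, ... (each step inverts the fractional part left over by the previous one):
  87 = 0*94 + 87, so a_0 = 0.
  94 = 1*87 + 7, so a_1 = 1.
  87 = 12*7 + 3, so a_2 = 12.
  7 = 2*3 + 1, so a_3 = 2.
  3 = 3*1 + 0, so a_4 = 3.
The remainder reaches 0 after 5 divisions, so the expansion has 5 partial quotients, read off in order.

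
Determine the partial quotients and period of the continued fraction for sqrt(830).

Write x_i = (sqrt(830) + m_i)/d_i with (m_0, d_0) = (0, 1). a_0 = floor(sqrt(830)) = 28, since 28^2 = 784 <= 830 < 841 = 29^2.
Iterate m_{i+1} = d_i*a_i - m_i, d_{i+1} = (830 - m_{i+1}^2)/d_i, a_{i+1} = floor((a_0 + m_{i+1})/d_{i+1}):
  m_1 = 1*28 - 0 = 28, d_1 = (830 - 28^2)/1 = 46/1 = 46, a_1 = floor((28 + 28)/46) = 1.
  m_2 = 46*1 - 28 = 18, d_2 = (830 - 18^2)/46 = 506/46 = 11, a_2 = floor((28 + 18)/11) = 4.
  m_3 = 11*4 - 18 = 26, d_3 = (830 - 26^2)/11 = 154/11 = 14, a_3 = floor((28 + 26)/14) = 3.
  m_4 = 14*3 - 26 = 16, d_4 = (830 - 16^2)/14 = 574/14 = 41, a_4 = floor((28 + 16)/41) = 1.
  m_5 = 41*1 - 16 = 25, d_5 = (830 - 25^2)/41 = 205/41 = 5, a_5 = floor((28 + 25)/5) = 10.
  m_6 = 5*10 - 25 = 25, d_6 = (830 - 25^2)/5 = 205/5 = 41, a_6 = floor((28 + 25)/41) = 1.
  m_7 = 41*1 - 25 = 16, d_7 = (830 - 16^2)/41 = 574/41 = 14, a_7 = floor((28 + 16)/14) = 3.
  m_8 = 14*3 - 16 = 26, d_8 = (830 - 26^2)/14 = 154/14 = 11, a_8 = floor((28 + 26)/11) = 4.
  m_9 = 11*4 - 26 = 18, d_9 = (830 - 18^2)/11 = 506/11 = 46, a_9 = floor((28 + 18)/46) = 1.
  m_10 = 46*1 - 18 = 28, d_10 = (830 - 28^2)/46 = 46/46 = 1, a_10 = floor((28 + 28)/1) = 56.
  m_11 = 1*56 - 28 = 28, d_11 = (830 - 28^2)/1 = 46/1 = 46: (m_11, d_11) = (m_1, d_1) = (28, 46), so from here the quotients repeat a_1, ..., a_10; the period length is 10.
Hence the expansion of sqrt(830) is a_0 = 28 followed by the repeating block 1, 4, 3, 1, 10, 1, 3, 4, 1, 56 (period 10).

[28; (1, 4, 3, 1, 10, 1, 3, 4, 1, 56)]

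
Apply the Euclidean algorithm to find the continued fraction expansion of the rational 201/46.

[4; 2, 1, 2, 2, 2]

Run the Euclidean algorithm on 201 and 46; the successive quotients are the partial quotients a_0, a_1, ... (each step inverts the fractional part left over by the previous one):
  201 = 4*46 + 17, so a_0 = 4.
  46 = 2*17 + 12, so a_1 = 2.
  17 = 1*12 + 5, so a_2 = 1.
  12 = 2*5 + 2, so a_3 = 2.
  5 = 2*2 + 1, so a_4 = 2.
  2 = 2*1 + 0, so a_5 = 2.
The remainder reaches 0 after 6 divisions, so the expansion has 6 partial quotients, read off in order.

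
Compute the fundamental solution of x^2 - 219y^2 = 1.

First expand sqrt(219) as a continued fraction. With x_i = (sqrt(219) + m_i)/d_i and (m_0, d_0) = (0, 1): a_0 = floor(sqrt(219)) = 14, since 14^2 = 196 <= 219 < 225 = 15^2.
Iterate m_{i+1} = d_i*a_i - m_i, d_{i+1} = (219 - m_{i+1}^2)/d_i, a_{i+1} = floor((a_0 + m_{i+1})/d_{i+1}):
  m_1 = 1*14 - 0 = 14, d_1 = (219 - 14^2)/1 = 23/1 = 23, a_1 = floor((14 + 14)/23) = 1.
  m_2 = 23*1 - 14 = 9, d_2 = (219 - 9^2)/23 = 138/23 = 6, a_2 = floor((14 + 9)/6) = 3.
  m_3 = 6*3 - 9 = 9, d_3 = (219 - 9^2)/6 = 138/6 = 23, a_3 = floor((14 + 9)/23) = 1.
  m_4 = 23*1 - 9 = 14, d_4 = (219 - 14^2)/23 = 23/23 = 1, a_4 = floor((14 + 14)/1) = 28.
  m_5 = 1*28 - 14 = 14, d_5 = (219 - 14^2)/1 = 23/1 = 23: (m_5, d_5) = (m_1, d_1) = (14, 23), so from here the quotients repeat a_1, ..., a_4; the period length is 4.
So sqrt(219) = [14; (1, 3, 1, 28)] with period length k = 4.
k is even, so the fundamental solution of x^2 - 219y^2 = 1 is (p_{k-1}, q_{k-1}) = (p_3, q_3); compute convergents through index 3.
Convergents (p_i = a_i*p_{i-1} + p_{i-2}, q_i = a_i*q_{i-1} + q_{i-2} with p_{-2}=0, p_{-1}=1, q_{-2}=1, q_{-1}=0):
  i=0: a_0=14, p_0 = 14*1 + 0 = 14, q_0 = 14*0 + 1 = 1.
  i=1: a_1=1, p_1 = 1*14 + 1 = 15, q_1 = 1*1 + 0 = 1.
  i=2: a_2=3, p_2 = 3*15 + 14 = 59, q_2 = 3*1 + 1 = 4.
  i=3: a_3=1, p_3 = 1*59 + 15 = 74, q_3 = 1*4 + 1 = 5.
Check: 74^2 - 219*5^2 = 5476 - 5475 = 1, so (x, y) = (74, 5) solves the equation, and by the theorem it is the least positive solution.

(x, y) = (74, 5)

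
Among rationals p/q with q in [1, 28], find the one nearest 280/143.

47/24

Expand x = 280/143 as a continued fraction with the Euclidean algorithm:
  280 = 1*143 + 137, so a_0 = 1.
  143 = 1*137 + 6, so a_1 = 1.
  137 = 22*6 + 5, so a_2 = 22.
  6 = 1*5 + 1, so a_3 = 1.
  5 = 5*1 + 0, so a_4 = 5.
so x = [1; 1, 22, 1, 5].
Convergents (p_i = a_i*p_{i-1} + p_{i-2}, q_i = a_i*q_{i-1} + q_{i-2} with p_{-2}=0, p_{-1}=1, q_{-2}=1, q_{-1}=0), until the denominator exceeds 28:
  i=0: a_0=1, p_0 = 1*1 + 0 = 1, q_0 = 1*0 + 1 = 1.
  i=1: a_1=1, p_1 = 1*1 + 1 = 2, q_1 = 1*1 + 0 = 1.
  i=2: a_2=22, p_2 = 22*2 + 1 = 45, q_2 = 22*1 + 1 = 23.
  i=3: a_3=1, p_3 = 1*45 + 2 = 47, q_3 = 1*23 + 1 = 24.
  i=4: a_4=5, p_4 = 5*47 + 45 = 280, q_4 = 5*24 + 23 = 143.
q_4 = 143 > 28, so the last convergent with denominator <= 28 is p_3/q_3 = 47/24.
The closest fraction with denominator <= 28 is either p_3/q_3 or the intermediate fraction (k*p_3 + p_2)/(k*q_3 + q_2) with the largest k >= 1 whose denominator stays <= 28; these approach x as k grows, and every other convergent or intermediate fraction in range is farther away.
Largest k: floor((28 - q_2)/q_3) = floor((28 - 23)/24) = 0.
Since k = 0, no intermediate fraction beyond p_3/q_3 has denominator <= 28, so the convergent 47/24 is the closest (its error is |280*24 - 47*143|/(143*24) = 1/3432).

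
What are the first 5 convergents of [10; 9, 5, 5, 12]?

Using the convergent recurrence p_i = a_i*p_{i-1} + p_{i-2}, q_i = a_i*q_{i-1} + q_{i-2} with p_{-2}=0, p_{-1}=1, q_{-2}=1, q_{-1}=0:
  i=0: a_0=10, p_0 = 10*1 + 0 = 10, q_0 = 10*0 + 1 = 1.
  i=1: a_1=9, p_1 = 9*10 + 1 = 91, q_1 = 9*1 + 0 = 9.
  i=2: a_2=5, p_2 = 5*91 + 10 = 465, q_2 = 5*9 + 1 = 46.
  i=3: a_3=5, p_3 = 5*465 + 91 = 2416, q_3 = 5*46 + 9 = 239.
  i=4: a_4=12, p_4 = 12*2416 + 465 = 29457, q_4 = 12*239 + 46 = 2914.

10/1, 91/9, 465/46, 2416/239, 29457/2914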